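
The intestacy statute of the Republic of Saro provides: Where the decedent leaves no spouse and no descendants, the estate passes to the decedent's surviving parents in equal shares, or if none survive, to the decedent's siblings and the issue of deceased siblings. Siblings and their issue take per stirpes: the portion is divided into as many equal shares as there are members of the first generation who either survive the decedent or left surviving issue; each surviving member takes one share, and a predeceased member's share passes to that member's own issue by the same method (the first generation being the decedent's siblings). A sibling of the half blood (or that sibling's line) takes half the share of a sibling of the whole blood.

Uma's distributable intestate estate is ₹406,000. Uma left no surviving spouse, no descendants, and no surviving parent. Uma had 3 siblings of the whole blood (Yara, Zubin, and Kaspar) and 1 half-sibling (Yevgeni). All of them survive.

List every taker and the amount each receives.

The entire ₹406,000 passes to the siblings and their issue.
Counting each half-blood sibling's line as half a unit, there are 7/2 units in ₹406,000, so one unit is ₹116,000. Whole-blood lines (Yara, Zubin, and Kaspar) take ₹116,000 each; half-blood lines (Yevgeni) take ₹58,000 each.

Yara: ₹116,000; Zubin: ₹116,000; Yevgeni: ₹58,000; Kaspar: ₹116,000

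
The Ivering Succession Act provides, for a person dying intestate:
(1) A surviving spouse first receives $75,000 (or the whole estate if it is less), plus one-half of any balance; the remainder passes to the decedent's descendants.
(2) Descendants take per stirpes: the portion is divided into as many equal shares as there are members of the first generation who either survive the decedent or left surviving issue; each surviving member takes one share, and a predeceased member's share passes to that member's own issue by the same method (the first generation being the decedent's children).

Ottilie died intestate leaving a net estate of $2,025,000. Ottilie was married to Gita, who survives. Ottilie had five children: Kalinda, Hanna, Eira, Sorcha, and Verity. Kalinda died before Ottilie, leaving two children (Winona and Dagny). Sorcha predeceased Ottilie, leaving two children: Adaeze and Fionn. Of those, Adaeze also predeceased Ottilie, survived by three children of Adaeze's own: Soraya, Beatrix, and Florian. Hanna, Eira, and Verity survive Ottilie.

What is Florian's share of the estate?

Gita first takes $75,000, leaving a balance of $1,950,000. Gita then takes one-half of the balance ($975,000), for a total of $1,050,000. The remaining $975,000 passes to the descendants.
The descendants' portion ($975,000) is divided into 5 shares of $195,000: Hanna, Eira, and Verity each take $195,000; Kalinda's $195,000 share passes to Kalinda's issue; Sorcha's $195,000 share passes to Sorcha's issue.
Kalinda's share ($195,000) is divided into 2 shares of $97,500: Winona and Dagny each take $97,500.
Sorcha's share ($195,000) is divided into 2 shares of $97,500: Fionn takes $97,500; Adaeze's $97,500 share passes to Adaeze's issue.
Adaeze's share ($97,500) is divided into 3 shares of $32,500: Soraya, Beatrix, and Florian each take $32,500.

Florian receives $32,500.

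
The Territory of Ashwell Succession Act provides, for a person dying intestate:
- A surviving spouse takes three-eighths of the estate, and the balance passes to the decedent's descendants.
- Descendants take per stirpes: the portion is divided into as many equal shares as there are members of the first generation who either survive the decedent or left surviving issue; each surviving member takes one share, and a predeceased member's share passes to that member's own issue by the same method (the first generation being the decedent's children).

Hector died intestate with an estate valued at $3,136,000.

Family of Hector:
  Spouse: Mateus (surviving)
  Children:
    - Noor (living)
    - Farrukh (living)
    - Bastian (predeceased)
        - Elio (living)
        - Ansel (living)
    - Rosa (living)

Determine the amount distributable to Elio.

Elio receives $245,000.

Mateus takes three-eighths of $3,136,000 = $1,176,000. The remaining $1,960,000 passes to the descendants.
The descendants' portion ($1,960,000) is divided into 4 shares of $490,000: Noor, Farrukh, and Rosa each take $490,000; Bastian's $490,000 share passes to Bastian's issue.
Bastian's share ($490,000) is divided into 2 shares of $245,000: Elio and Ansel each take $245,000.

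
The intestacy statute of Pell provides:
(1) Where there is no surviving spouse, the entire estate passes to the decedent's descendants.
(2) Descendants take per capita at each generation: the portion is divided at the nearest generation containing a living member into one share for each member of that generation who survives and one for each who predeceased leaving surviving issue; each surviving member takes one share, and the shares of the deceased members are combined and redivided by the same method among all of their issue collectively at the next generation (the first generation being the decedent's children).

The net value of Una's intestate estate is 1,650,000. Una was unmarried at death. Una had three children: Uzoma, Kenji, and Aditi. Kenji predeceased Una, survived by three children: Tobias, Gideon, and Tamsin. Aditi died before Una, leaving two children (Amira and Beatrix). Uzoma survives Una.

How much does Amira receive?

Amira receives 220,000.

The entire 1,650,000 passes to the descendants.
That amount (1,650,000) is divided at the children's generation into 3 shares of 550,000. Uzoma takes 550,000. The 2 shares of the deceased (Kenji and Aditi) are combined into a pool of 1,100,000.
That pool (1,100,000) is divided at the grandchildren's generation equally among Tobias, Gideon, Tamsin, Amira, and Beatrix: 220,000 each.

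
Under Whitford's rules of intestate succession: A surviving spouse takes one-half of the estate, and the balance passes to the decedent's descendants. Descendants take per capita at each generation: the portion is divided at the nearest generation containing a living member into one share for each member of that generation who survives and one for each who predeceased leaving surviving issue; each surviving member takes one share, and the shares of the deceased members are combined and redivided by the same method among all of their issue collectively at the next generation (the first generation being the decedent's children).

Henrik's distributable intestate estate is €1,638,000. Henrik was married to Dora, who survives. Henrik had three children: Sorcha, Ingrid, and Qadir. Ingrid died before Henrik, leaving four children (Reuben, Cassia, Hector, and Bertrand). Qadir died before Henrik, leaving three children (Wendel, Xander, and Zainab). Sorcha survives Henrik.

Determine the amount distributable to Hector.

Hector receives €78,000.

Dora takes one-half of €1,638,000 = €819,000. The remaining €819,000 passes to the descendants.
The descendants' portion (€819,000) is divided at the children's generation into 3 shares of €273,000. Sorcha takes €273,000. The 2 shares of the deceased (Ingrid and Qadir) are combined into a pool of €546,000.
That pool (€546,000) is divided at the grandchildren's generation equally among Reuben, Cassia, Hector, Bertrand, Wendel, Xander, and Zainab: €78,000 each.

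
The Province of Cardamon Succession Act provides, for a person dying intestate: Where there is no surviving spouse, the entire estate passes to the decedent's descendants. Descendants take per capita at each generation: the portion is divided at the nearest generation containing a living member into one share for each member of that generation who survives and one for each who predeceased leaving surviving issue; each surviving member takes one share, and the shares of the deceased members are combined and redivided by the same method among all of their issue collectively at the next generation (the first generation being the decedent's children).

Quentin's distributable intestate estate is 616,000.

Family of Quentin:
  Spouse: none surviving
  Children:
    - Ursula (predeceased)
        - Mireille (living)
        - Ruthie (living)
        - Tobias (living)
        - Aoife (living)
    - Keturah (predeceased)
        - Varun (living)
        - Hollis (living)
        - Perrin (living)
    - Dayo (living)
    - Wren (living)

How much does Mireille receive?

The entire 616,000 passes to the descendants.
That amount (616,000) is divided at the children's generation into 4 shares of 154,000. Dayo and Wren each take 154,000. The 2 shares of the deceased (Ursula and Keturah) are combined into a pool of 308,000.
That pool (308,000) is divided at the grandchildren's generation equally among Mireille, Ruthie, Tobias, Aoife, Varun, Hollis, and Perrin: 44,000 each.

Mireille receives 44,000.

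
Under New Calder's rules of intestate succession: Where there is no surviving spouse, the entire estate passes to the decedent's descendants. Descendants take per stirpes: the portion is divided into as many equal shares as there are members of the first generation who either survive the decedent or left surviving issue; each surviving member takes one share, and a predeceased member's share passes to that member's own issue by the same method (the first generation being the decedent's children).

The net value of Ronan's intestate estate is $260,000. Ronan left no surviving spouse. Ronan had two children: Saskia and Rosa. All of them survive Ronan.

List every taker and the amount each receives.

Saskia: $130,000; Rosa: $130,000

The entire $260,000 passes to the descendants.
That amount ($260,000) is divided into 2 shares of $130,000: Saskia and Rosa each take $130,000.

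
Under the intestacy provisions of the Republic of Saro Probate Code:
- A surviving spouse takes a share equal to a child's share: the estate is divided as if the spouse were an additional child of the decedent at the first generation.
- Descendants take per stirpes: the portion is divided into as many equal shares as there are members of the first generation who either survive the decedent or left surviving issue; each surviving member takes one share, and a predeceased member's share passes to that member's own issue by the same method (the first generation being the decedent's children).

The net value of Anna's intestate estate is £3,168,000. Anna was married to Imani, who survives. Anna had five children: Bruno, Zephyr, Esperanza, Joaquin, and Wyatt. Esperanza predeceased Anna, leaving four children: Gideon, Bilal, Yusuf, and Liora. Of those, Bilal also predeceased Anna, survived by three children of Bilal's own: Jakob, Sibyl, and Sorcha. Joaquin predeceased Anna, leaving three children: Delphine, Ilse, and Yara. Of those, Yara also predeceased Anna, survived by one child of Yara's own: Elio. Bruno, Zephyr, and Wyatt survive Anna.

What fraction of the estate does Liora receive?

Liora receives 1/24 of the estate.

The spouse counts as an additional share at the children's level, so there are 6 primary shares of £528,000. Imani takes one such share (£528,000).
The children's combined portion (£2,640,000) is divided into 5 shares of £528,000: Bruno, Zephyr, and Wyatt each take £528,000; Esperanza's £528,000 share passes to Esperanza's issue; Joaquin's £528,000 share passes to Joaquin's issue.
Esperanza's share (£528,000) is divided into 4 shares of £132,000: Gideon, Yusuf, and Liora each take £132,000; Bilal's £132,000 share passes to Bilal's issue.
Bilal's share (£132,000) is divided into 3 shares of £44,000: Jakob, Sibyl, and Sorcha each take £44,000.
Joaquin's share (£528,000) is divided into 3 shares of £176,000: Delphine and Ilse each take £176,000; Yara's £176,000 share passes to Yara's issue.
Yara's share (£176,000) passes entirely to Elio.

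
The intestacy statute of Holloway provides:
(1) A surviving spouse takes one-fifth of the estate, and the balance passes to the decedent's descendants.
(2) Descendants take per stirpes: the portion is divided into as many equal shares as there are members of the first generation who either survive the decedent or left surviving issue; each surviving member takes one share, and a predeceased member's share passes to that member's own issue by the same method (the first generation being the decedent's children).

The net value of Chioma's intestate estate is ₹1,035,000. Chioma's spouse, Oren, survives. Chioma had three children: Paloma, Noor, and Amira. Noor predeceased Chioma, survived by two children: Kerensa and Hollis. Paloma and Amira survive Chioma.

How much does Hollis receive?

Oren takes one-fifth of ₹1,035,000 = ₹207,000. The remaining ₹828,000 passes to the descendants.
The descendants' portion (₹828,000) is divided into 3 shares of ₹276,000: Paloma and Amira each take ₹276,000; Noor's ₹276,000 share passes to Noor's issue.
Noor's share (₹276,000) is divided into 2 shares of ₹138,000: Kerensa and Hollis each take ₹138,000.

Hollis receives ₹138,000.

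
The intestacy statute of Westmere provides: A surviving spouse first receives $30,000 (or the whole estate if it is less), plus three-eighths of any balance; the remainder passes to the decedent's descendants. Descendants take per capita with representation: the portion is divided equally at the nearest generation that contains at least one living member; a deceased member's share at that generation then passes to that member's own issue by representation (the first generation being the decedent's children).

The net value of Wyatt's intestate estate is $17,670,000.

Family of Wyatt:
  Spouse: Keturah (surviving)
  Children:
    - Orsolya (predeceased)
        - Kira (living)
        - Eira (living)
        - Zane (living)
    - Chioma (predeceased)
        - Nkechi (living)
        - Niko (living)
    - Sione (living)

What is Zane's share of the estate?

Zane receives $1,225,000.

Keturah first takes $30,000, leaving a balance of $17,640,000. Keturah then takes three-eighths of the balance ($6,615,000), for a total of $6,645,000. The remaining $11,025,000 passes to the descendants.
The descendants' portion ($11,025,000) is divided into 3 shares of $3,675,000: Sione takes $3,675,000; Orsolya's $3,675,000 share passes to Orsolya's issue; Chioma's $3,675,000 share passes to Chioma's issue.
Orsolya's share ($3,675,000) is divided into 3 shares of $1,225,000: Kira, Eira, and Zane each take $1,225,000.
Chioma's share ($3,675,000) is divided into 2 shares of $1,837,500: Nkechi and Niko each take $1,837,500.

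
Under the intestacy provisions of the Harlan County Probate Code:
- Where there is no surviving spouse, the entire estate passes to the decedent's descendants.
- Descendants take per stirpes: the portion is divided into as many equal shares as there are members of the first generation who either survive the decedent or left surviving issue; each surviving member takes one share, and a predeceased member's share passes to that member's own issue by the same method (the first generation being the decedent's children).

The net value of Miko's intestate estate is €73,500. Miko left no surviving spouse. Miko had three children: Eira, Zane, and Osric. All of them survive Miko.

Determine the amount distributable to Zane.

The entire €73,500 passes to the descendants.
That amount (€73,500) is divided into 3 shares of €24,500: Eira, Zane, and Osric each take €24,500.

Zane receives €24,500.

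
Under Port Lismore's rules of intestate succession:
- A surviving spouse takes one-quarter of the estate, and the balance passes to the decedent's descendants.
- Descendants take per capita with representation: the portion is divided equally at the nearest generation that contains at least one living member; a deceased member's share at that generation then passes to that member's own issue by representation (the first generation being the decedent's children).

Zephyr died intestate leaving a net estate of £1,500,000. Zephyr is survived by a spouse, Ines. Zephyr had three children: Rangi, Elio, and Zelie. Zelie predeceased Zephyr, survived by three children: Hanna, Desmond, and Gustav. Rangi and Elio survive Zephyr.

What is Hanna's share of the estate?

Hanna receives £125,000.

Ines takes one-quarter of £1,500,000 = £375,000. The remaining £1,125,000 passes to the descendants.
The descendants' portion (£1,125,000) is divided into 3 shares of £375,000: Rangi and Elio each take £375,000; Zelie's £375,000 share passes to Zelie's issue.
Zelie's share (£375,000) is divided into 3 shares of £125,000: Hanna, Desmond, and Gustav each take £125,000.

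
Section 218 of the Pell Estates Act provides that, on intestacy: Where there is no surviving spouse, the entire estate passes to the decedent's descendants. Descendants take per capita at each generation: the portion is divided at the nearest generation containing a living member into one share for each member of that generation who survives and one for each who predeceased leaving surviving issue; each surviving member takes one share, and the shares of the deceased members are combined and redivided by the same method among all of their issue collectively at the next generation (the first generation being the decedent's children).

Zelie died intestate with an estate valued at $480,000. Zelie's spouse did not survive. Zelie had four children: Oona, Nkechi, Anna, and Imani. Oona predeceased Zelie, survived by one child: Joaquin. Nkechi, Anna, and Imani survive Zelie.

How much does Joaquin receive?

Joaquin receives $120,000.

The entire $480,000 passes to the descendants.
That amount ($480,000) is divided at the children's generation into 4 shares of $120,000. Nkechi, Anna, and Imani each take $120,000. The remaining share for the deceased Oona ($120,000) is carried to the next generation.
That pool ($120,000) passes entirely to Joaquin, the sole taker at the grandchildren's generation.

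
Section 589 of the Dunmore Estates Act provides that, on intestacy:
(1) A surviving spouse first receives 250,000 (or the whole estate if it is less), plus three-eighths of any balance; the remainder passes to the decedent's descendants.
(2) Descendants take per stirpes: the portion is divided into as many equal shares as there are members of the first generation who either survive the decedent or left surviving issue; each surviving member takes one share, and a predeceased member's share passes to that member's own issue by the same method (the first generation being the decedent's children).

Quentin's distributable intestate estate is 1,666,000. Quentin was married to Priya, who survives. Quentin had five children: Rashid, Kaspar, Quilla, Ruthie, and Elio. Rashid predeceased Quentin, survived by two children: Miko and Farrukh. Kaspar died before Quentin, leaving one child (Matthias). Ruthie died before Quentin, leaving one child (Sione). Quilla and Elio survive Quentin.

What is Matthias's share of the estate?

Priya first takes 250,000, leaving a balance of 1,416,000. Priya then takes three-eighths of the balance (531,000), for a total of 781,000. The remaining 885,000 passes to the descendants.
The descendants' portion (885,000) is divided into 5 shares of 177,000: Quilla and Elio each take 177,000; Rashid's 177,000 share passes to Rashid's issue; Kaspar's 177,000 share passes to Kaspar's issue; Ruthie's 177,000 share passes to Ruthie's issue.
Rashid's share (177,000) is divided into 2 shares of 88,500: Miko and Farrukh each take 88,500.
Kaspar's share (177,000) passes entirely to Matthias.
Ruthie's share (177,000) passes entirely to Sione.

Matthias receives 177,000.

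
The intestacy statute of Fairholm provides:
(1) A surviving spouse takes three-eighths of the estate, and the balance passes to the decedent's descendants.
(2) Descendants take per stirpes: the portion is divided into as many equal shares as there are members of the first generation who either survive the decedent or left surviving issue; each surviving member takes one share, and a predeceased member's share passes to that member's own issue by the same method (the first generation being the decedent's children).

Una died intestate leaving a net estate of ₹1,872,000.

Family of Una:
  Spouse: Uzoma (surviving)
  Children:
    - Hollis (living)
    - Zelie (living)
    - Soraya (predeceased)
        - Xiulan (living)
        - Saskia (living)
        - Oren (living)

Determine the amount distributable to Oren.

Oren receives ₹130,000.

Uzoma takes three-eighths of ₹1,872,000 = ₹702,000. The remaining ₹1,170,000 passes to the descendants.
The descendants' portion (₹1,170,000) is divided into 3 shares of ₹390,000: Hollis and Zelie each take ₹390,000; Soraya's ₹390,000 share passes to Soraya's issue.
Soraya's share (₹390,000) is divided into 3 shares of ₹130,000: Xiulan, Saskia, and Oren each take ₹130,000.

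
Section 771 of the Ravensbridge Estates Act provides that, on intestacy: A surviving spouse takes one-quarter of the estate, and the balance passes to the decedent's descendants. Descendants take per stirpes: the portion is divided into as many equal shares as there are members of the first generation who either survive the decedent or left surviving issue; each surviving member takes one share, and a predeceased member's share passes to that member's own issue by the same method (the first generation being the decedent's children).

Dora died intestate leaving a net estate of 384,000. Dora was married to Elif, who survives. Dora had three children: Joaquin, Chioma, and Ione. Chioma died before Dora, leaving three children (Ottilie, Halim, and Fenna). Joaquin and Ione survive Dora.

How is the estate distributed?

Elif takes one-quarter of 384,000 = 96,000. The remaining 288,000 passes to the descendants.
The descendants' portion (288,000) is divided into 3 shares of 96,000: Joaquin and Ione each take 96,000; Chioma's 96,000 share passes to Chioma's issue.
Chioma's share (96,000) is divided into 3 shares of 32,000: Ottilie, Halim, and Fenna each take 32,000.

Elif: 96,000; Joaquin: 96,000; Ottilie: 32,000; Halim: 32,000; Fenna: 32,000; Ione: 96,000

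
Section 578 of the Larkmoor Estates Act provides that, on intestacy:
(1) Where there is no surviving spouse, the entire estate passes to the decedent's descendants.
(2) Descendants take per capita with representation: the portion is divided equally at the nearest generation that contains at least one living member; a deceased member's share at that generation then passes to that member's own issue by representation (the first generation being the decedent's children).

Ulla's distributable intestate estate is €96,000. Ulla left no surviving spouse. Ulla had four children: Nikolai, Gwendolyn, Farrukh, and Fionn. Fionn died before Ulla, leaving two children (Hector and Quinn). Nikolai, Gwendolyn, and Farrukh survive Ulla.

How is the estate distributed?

The entire €96,000 passes to the descendants.
That amount (€96,000) is divided into 4 shares of €24,000: Nikolai, Gwendolyn, and Farrukh each take €24,000; Fionn's €24,000 share passes to Fionn's issue.
Fionn's share (€24,000) is divided into 2 shares of €12,000: Hector and Quinn each take €12,000.

Nikolai: €24,000; Gwendolyn: €24,000; Farrukh: €24,000; Hector: €12,000; Quinn: €12,000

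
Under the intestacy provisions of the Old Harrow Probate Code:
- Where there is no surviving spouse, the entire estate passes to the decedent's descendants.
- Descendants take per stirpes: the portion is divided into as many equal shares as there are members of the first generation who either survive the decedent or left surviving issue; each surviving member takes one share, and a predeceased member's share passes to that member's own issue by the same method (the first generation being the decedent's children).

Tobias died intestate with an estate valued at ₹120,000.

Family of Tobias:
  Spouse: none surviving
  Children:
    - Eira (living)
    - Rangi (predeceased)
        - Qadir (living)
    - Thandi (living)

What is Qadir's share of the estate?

Qadir receives ₹40,000.

The entire ₹120,000 passes to the descendants.
That amount (₹120,000) is divided into 3 shares of ₹40,000: Eira and Thandi each take ₹40,000; Rangi's ₹40,000 share passes to Rangi's issue.
Rangi's share (₹40,000) passes entirely to Qadir.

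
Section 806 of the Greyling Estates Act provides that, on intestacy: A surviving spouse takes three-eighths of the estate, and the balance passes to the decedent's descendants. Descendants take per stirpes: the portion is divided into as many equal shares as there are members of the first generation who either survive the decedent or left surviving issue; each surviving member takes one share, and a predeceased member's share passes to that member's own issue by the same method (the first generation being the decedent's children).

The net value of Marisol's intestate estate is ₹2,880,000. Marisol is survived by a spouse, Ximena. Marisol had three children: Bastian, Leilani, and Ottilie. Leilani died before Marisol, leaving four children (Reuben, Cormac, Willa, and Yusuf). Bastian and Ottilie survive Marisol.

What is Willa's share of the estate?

Ximena takes three-eighths of ₹2,880,000 = ₹1,080,000. The remaining ₹1,800,000 passes to the descendants.
The descendants' portion (₹1,800,000) is divided into 3 shares of ₹600,000: Bastian and Ottilie each take ₹600,000; Leilani's ₹600,000 share passes to Leilani's issue.
Leilani's share (₹600,000) is divided into 4 shares of ₹150,000: Reuben, Cormac, Willa, and Yusuf each take ₹150,000.

Willa receives ₹150,000.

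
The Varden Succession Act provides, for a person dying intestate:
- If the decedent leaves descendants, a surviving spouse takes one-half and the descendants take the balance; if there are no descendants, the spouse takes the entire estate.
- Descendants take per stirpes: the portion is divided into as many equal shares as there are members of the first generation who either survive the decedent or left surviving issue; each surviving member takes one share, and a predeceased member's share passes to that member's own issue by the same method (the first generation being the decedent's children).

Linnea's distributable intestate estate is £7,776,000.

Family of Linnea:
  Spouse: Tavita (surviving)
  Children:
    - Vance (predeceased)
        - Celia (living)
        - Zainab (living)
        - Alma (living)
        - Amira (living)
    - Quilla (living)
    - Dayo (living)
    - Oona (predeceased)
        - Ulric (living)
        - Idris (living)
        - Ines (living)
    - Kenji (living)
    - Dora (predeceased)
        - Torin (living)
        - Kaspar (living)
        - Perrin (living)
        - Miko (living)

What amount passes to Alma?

Tavita takes one-half of £7,776,000 = £3,888,000. The remaining £3,888,000 passes to the descendants.
The descendants' portion (£3,888,000) is divided into 6 shares of £648,000: Quilla, Dayo, and Kenji each take £648,000; Vance's £648,000 share passes to Vance's issue; Oona's £648,000 share passes to Oona's issue; Dora's £648,000 share passes to Dora's issue.
Vance's share (£648,000) is divided into 4 shares of £162,000: Celia, Zainab, Alma, and Amira each take £162,000.
Oona's share (£648,000) is divided into 3 shares of £216,000: Ulric, Idris, and Ines each take £216,000.
Dora's share (£648,000) is divided into 4 shares of £162,000: Torin, Kaspar, Perrin, and Miko each take £162,000.

Alma receives £162,000.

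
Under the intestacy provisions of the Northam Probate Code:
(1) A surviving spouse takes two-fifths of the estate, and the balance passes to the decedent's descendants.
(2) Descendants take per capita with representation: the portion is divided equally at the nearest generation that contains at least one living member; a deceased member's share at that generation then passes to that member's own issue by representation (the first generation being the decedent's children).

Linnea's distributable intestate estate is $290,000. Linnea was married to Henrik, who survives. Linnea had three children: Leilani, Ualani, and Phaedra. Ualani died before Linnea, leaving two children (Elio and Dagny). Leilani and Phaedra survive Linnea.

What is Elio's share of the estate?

Elio receives $29,000.

Henrik takes two-fifths of $290,000 = $116,000. The remaining $174,000 passes to the descendants.
The descendants' portion ($174,000) is divided into 3 shares of $58,000: Leilani and Phaedra each take $58,000; Ualani's $58,000 share passes to Ualani's issue.
Ualani's share ($58,000) is divided into 2 shares of $29,000: Elio and Dagny each take $29,000.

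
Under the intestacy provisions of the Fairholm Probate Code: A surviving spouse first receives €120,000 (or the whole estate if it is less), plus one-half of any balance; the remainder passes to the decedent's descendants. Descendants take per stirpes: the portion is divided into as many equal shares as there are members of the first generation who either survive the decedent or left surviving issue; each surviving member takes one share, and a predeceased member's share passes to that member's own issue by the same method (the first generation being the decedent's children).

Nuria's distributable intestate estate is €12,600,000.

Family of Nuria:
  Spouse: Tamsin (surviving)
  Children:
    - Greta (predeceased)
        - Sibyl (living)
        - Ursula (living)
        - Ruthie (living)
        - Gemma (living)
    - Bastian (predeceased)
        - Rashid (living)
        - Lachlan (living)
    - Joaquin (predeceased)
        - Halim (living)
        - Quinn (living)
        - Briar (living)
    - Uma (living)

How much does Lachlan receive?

Tamsin first takes €120,000, leaving a balance of €12,480,000. Tamsin then takes one-half of the balance (€6,240,000), for a total of €6,360,000. The remaining €6,240,000 passes to the descendants.
The descendants' portion (€6,240,000) is divided into 4 shares of €1,560,000: Uma takes €1,560,000; Greta's €1,560,000 share passes to Greta's issue; Bastian's €1,560,000 share passes to Bastian's issue; Joaquin's €1,560,000 share passes to Joaquin's issue.
Greta's share (€1,560,000) is divided into 4 shares of €390,000: Sibyl, Ursula, Ruthie, and Gemma each take €390,000.
Bastian's share (€1,560,000) is divided into 2 shares of €780,000: Rashid and Lachlan each take €780,000.
Joaquin's share (€1,560,000) is divided into 3 shares of €520,000: Halim, Quinn, and Briar each take €520,000.

Lachlan receives €780,000.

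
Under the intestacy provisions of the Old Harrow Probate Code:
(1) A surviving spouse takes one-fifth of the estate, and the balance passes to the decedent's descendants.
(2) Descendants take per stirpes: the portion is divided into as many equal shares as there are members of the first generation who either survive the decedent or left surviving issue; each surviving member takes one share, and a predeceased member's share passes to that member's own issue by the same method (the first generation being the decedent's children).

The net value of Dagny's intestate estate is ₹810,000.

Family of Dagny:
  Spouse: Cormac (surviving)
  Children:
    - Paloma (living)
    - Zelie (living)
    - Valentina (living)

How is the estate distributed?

Cormac: ₹162,000; Paloma: ₹216,000; Zelie: ₹216,000; Valentina: ₹216,000

Cormac takes one-fifth of ₹810,000 = ₹162,000. The remaining ₹648,000 passes to the descendants.
The descendants' portion (₹648,000) is divided into 3 shares of ₹216,000: Paloma, Zelie, and Valentina each take ₹216,000.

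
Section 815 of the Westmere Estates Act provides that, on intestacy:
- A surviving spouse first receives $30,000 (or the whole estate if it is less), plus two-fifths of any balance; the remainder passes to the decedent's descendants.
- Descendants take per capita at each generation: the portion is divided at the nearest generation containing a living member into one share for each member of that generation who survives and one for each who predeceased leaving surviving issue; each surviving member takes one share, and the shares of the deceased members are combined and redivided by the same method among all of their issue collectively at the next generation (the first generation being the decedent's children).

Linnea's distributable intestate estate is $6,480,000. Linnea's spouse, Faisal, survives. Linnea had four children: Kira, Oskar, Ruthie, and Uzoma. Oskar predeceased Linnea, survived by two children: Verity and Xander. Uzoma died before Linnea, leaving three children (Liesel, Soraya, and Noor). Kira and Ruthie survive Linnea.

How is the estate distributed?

Faisal first takes $30,000, leaving a balance of $6,450,000. Faisal then takes two-fifths of the balance ($2,580,000), for a total of $2,610,000. The remaining $3,870,000 passes to the descendants.
The descendants' portion ($3,870,000) is divided at the children's generation into 4 shares of $967,500. Kira and Ruthie each take $967,500. The 2 shares of the deceased (Oskar and Uzoma) are combined into a pool of $1,935,000.
That pool ($1,935,000) is divided at the grandchildren's generation equally among Verity, Xander, Liesel, Soraya, and Noor: $387,000 each.

Faisal: $2,610,000; Kira: $967,500; Verity: $387,000; Xander: $387,000; Ruthie: $967,500; Liesel: $387,000; Soraya: $387,000; Noor: $387,000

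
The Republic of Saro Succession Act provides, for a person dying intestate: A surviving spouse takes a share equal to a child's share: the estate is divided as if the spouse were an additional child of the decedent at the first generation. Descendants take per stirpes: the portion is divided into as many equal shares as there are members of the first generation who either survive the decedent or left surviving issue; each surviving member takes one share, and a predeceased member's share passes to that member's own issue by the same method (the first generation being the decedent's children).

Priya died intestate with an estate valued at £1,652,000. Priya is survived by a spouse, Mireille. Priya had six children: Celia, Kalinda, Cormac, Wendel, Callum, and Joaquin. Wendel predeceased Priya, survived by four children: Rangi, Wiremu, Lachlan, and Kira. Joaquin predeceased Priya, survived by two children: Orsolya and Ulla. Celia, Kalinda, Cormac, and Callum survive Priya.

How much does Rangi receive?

The spouse counts as an additional share at the children's level, so there are 7 primary shares of £236,000. Mireille takes one such share (£236,000).
The children's combined portion (£1,416,000) is divided into 6 shares of £236,000: Celia, Kalinda, Cormac, and Callum each take £236,000; Wendel's £236,000 share passes to Wendel's issue; Joaquin's £236,000 share passes to Joaquin's issue.
Wendel's share (£236,000) is divided into 4 shares of £59,000: Rangi, Wiremu, Lachlan, and Kira each take £59,000.
Joaquin's share (£236,000) is divided into 2 shares of £118,000: Orsolya and Ulla each take £118,000.

Rangi receives £59,000.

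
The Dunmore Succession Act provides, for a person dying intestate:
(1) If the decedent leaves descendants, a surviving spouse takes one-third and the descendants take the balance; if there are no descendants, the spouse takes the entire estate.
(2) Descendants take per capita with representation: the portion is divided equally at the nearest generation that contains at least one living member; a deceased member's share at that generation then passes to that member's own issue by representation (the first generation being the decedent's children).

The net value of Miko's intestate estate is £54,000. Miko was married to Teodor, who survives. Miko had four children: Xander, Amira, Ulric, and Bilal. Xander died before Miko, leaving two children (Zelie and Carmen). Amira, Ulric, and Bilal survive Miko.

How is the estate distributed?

Teodor: £18,000; Zelie: £4,500; Carmen: £4,500; Amira: £9,000; Ulric: £9,000; Bilal: £9,000

Teodor takes one-third of £54,000 = £18,000. The remaining £36,000 passes to the descendants.
The descendants' portion (£36,000) is divided into 4 shares of £9,000: Amira, Ulric, and Bilal each take £9,000; Xander's £9,000 share passes to Xander's issue.
Xander's share (£9,000) is divided into 2 shares of £4,500: Zelie and Carmen each take £4,500.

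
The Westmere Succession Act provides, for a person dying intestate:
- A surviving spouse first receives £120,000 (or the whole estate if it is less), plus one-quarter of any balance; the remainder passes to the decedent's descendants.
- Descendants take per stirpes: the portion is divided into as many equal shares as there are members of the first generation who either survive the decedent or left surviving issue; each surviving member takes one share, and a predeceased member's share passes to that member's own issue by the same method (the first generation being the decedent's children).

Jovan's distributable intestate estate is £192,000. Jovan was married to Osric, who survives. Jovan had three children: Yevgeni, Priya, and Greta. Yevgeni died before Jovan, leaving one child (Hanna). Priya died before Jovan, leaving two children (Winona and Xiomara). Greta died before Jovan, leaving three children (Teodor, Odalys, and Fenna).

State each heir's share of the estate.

Osric first takes £120,000, leaving a balance of £72,000. Osric then takes one-quarter of the balance (£18,000), for a total of £138,000. The remaining £54,000 passes to the descendants.
The descendants' portion (£54,000) is divided into 3 shares of £18,000: Yevgeni's £18,000 share passes to Yevgeni's issue; Priya's £18,000 share passes to Priya's issue; Greta's £18,000 share passes to Greta's issue.
Yevgeni's share (£18,000) passes entirely to Hanna.
Priya's share (£18,000) is divided into 2 shares of £9,000: Winona and Xiomara each take £9,000.
Greta's share (£18,000) is divided into 3 shares of £6,000: Teodor, Odalys, and Fenna each take £6,000.

Osric: £138,000; Hanna: £18,000; Winona: £9,000; Xiomara: £9,000; Teodor: £6,000; Odalys: £6,000; Fenna: £6,000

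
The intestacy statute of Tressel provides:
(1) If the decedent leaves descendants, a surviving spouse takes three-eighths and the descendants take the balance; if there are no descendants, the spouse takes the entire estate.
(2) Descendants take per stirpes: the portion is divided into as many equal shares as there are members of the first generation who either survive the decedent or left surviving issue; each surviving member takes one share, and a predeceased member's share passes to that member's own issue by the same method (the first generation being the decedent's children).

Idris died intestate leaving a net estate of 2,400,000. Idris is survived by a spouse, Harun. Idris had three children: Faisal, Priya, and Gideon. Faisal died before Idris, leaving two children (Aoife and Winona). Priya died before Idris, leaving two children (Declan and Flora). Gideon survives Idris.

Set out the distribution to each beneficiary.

Harun: 900,000; Aoife: 250,000; Winona: 250,000; Declan: 250,000; Flora: 250,000; Gideon: 500,000

Harun takes three-eighths of 2,400,000 = 900,000. The remaining 1,500,000 passes to the descendants.
The descendants' portion (1,500,000) is divided into 3 shares of 500,000: Gideon takes 500,000; Faisal's 500,000 share passes to Faisal's issue; Priya's 500,000 share passes to Priya's issue.
Faisal's share (500,000) is divided into 2 shares of 250,000: Aoife and Winona each take 250,000.
Priya's share (500,000) is divided into 2 shares of 250,000: Declan and Flora each take 250,000.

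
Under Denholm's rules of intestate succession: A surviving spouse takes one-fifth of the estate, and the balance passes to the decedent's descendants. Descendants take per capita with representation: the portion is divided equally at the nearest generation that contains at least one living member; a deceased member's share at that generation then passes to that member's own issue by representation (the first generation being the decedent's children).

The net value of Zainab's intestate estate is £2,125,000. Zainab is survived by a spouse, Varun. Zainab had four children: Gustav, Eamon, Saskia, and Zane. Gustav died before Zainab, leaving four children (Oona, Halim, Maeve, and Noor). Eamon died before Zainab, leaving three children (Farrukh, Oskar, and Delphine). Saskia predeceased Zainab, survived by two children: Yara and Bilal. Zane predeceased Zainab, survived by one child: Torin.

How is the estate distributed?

Varun takes one-fifth of £2,125,000 = £425,000. The remaining £1,700,000 passes to the descendants.
No child survives, so the initial division is made at the grandchildren's generation.
The descendants' portion (£1,700,000) is divided into 10 shares of £170,000: Oona, Halim, Maeve, Noor, Farrukh, Oskar, Delphine, Yara, Bilal, and Torin each take £170,000.

Varun: £425,000; Oona: £170,000; Halim: £170,000; Maeve: £170,000; Noor: £170,000; Farrukh: £170,000; Oskar: £170,000; Delphine: £170,000; Yara: £170,000; Bilal: £170,000; Torin: £170,000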